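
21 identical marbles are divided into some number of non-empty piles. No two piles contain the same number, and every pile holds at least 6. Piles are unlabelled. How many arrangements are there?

7

They are:
21
15 + 6
14 + 7
13 + 8
12 + 9
11 + 10
8 + 7 + 6
Counting gives 7.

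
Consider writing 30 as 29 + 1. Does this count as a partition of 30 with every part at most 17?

No

The parts sum to 30, and the condition 'no summand exceeds 17' is violated.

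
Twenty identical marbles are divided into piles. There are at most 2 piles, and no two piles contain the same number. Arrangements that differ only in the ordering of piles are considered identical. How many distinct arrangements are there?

They are:
20
1 + 19
2 + 18
3 + 17
4 + 16
5 + 15
6 + 14
7 + 13
8 + 12
9 + 11
Counting gives 10.

10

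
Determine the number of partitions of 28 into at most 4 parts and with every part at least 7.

The partitions of 28 that satisfy the conditions:
28
21+7
20+8
19+9
18+10
17+11
16+12
15+13
14+14
14+7+7
13+8+7
12+9+7
12+8+8
11+10+7
11+9+8
10+10+8
10+9+9
7+7+7+7
That's 18 in total.

18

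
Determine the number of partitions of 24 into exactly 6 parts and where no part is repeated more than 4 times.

A full systematic count gives 195.

195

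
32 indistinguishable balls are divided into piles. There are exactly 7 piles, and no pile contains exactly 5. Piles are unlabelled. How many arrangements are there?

529

Enumerating by decreasing first part gives 529 partitions in all.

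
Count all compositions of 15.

16384

Each of the 14 gaps between 15 units is either a break or not: 2^14 = 16384.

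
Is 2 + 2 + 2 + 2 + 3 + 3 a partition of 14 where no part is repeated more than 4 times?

The parts sum to 14, and the condition 'no summand is used more than 4 times' holds.

Yes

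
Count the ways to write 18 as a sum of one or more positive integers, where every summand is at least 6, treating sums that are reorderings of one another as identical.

The partitions of 18 that satisfy the conditions:
18
12+6
11+7
10+8
9+9
6+6+6

6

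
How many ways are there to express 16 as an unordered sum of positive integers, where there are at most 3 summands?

30

There are too many to list fully; the first 12 (by largest part) are:
16
15+1
14+2
14+1+1
13+3
13+2+1
12+4
12+3+1
12+2+2
11+5
11+4+1
11+3+2
…and 18 more, for 30 total.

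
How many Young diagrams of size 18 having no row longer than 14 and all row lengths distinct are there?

There are too many to list fully; the first 12 (by largest part) are:
4 + 14
1 + 3 + 14
5 + 13
1 + 4 + 13
2 + 3 + 13
6 + 12
1 + 5 + 12
2 + 4 + 12
1 + 2 + 3 + 12
7 + 11
1 + 6 + 11
2 + 5 + 11
…and 29 more, for 41 total.

41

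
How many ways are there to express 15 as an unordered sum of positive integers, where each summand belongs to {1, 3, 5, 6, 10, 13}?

The partitions of 15 that satisfy the conditions:
13+1+1
10+5
10+3+1+1
10+1+1+1+1+1
6+6+3
6+6+1+1+1
6+5+3+1
6+5+1+1+1+1
6+3+3+3
6+3+3+1+1+1
6+3+1+1+1+1+1+1
6+1+1+1+1+1+1+1+1+1
5+5+5
5+5+3+1+1
5+5+1+1+1+1+1
5+3+3+3+1
5+3+3+1+1+1+1
5+3+1+1+1+1+1+1+1
5+1+1+1+1+1+1+1+1+1+1
3+3+3+3+3
3+3+3+3+1+1+1
3+3+3+1+1+1+1+1+1
3+3+1+1+1+1+1+1+1+1+1
3+1+1+1+1+1+1+1+1+1+1+1+1
1+1+1+1+1+1+1+1+1+1+1+1+1+1+1
Counting gives 25.

25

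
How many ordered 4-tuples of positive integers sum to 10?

84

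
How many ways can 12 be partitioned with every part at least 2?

21

Enumerating:
12
2 + 10
3 + 9
4 + 8
2 + 2 + 8
5 + 7
2 + 3 + 7
6 + 6
2 + 4 + 6
3 + 3 + 6
2 + 2 + 2 + 6
2 + 5 + 5
3 + 4 + 5
2 + 2 + 3 + 5
4 + 4 + 4
2 + 2 + 4 + 4
2 + 3 + 3 + 4
2 + 2 + 2 + 2 + 4
3 + 3 + 3 + 3
2 + 2 + 2 + 3 + 3
2 + 2 + 2 + 2 + 2 + 2
Counting gives 21.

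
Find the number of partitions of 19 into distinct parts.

54

There are too many to list fully; the first 12 (by largest part) are:
19
1+18
2+17
3+16
1+2+16
4+15
1+3+15
5+14
1+4+14
2+3+14
6+13
1+5+13
…and 42 more, for 54 total.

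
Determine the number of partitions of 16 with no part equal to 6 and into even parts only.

Enumerating:
16
14+2
12+4
12+2+2
10+4+2
10+2+2+2
8+8
8+4+4
8+4+2+2
8+2+2+2+2
4+4+4+4
4+4+4+2+2
4+4+2+2+2+2
4+2+2+2+2+2+2
2+2+2+2+2+2+2+2
That's 15 in total.

15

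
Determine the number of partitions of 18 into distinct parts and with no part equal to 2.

27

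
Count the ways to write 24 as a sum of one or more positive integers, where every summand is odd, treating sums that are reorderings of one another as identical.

Systematic enumeration (by largest part, then next-largest, …) yields 122.

122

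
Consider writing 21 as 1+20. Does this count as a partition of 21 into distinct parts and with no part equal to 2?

The parts sum to 21, and the condition 'all summands are distinct' holds; the condition 'no summand equals 2' holds.

Yes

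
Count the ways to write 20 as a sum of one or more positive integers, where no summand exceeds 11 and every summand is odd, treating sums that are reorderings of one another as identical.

There are too many to list fully; the first 12 (by largest part) are:
9, 11
1, 1, 7, 11
1, 3, 5, 11
1, 1, 1, 1, 5, 11
3, 3, 3, 11
1, 1, 1, 3, 3, 11
1, 1, 1, 1, 1, 1, 3, 11
1, 1, 1, 1, 1, 1, 1, 1, 1, 11
1, 1, 9, 9
1, 3, 7, 9
1, 1, 1, 1, 7, 9
1, 5, 5, 9
…and 41 more, for 53 total.

53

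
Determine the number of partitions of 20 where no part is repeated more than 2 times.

Enumerating by decreasing first part gives 202 partitions in all.

202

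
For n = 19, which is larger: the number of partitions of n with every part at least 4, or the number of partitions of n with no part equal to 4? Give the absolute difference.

296

Partitions of 19 with every part at least 4: 18.
Partitions of 19 with no part equal to 4: 314.
|18 − 314| = 296.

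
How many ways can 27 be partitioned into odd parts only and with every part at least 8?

2

Listing the qualifying partitions of 27:
27
9 + 9 + 9
Counting gives 2.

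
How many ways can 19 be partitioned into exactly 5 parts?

70

There are too many to list fully; the first 12 (by largest part) are:
15,1,1,1,1
14,2,1,1,1
13,3,1,1,1
13,2,2,1,1
12,4,1,1,1
12,3,2,1,1
12,2,2,2,1
11,5,1,1,1
11,4,2,1,1
11,3,3,1,1
11,3,2,2,1
11,2,2,2,2
…and 58 more, for 70 total.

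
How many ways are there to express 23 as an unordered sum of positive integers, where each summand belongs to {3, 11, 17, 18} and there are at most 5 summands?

Listing the qualifying partitions of 23:
17+3+3
11+3+3+3+3

2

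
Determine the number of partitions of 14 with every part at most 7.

105

A full systematic count gives 105.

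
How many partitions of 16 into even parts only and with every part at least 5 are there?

They are:
16
6, 10
8, 8

3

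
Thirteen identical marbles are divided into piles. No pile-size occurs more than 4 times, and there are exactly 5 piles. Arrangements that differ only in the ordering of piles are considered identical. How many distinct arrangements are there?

18

Listing the qualifying partitions of 13:
9+1+1+1+1
8+2+1+1+1
7+3+1+1+1
7+2+2+1+1
6+4+1+1+1
6+3+2+1+1
6+2+2+2+1
5+5+1+1+1
5+4+2+1+1
5+3+3+1+1
5+3+2+2+1
5+2+2+2+2
4+4+3+1+1
4+4+2+2+1
4+3+3+2+1
4+3+2+2+2
3+3+3+3+1
3+3+3+2+2
Counting gives 18.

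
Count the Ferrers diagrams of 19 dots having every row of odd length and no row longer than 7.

A partial list (first 12 by largest part):
7 + 7 + 5
7 + 7 + 3 + 1 + 1
7 + 7 + 1 + 1 + 1 + 1 + 1
7 + 5 + 5 + 1 + 1
7 + 5 + 3 + 3 + 1
7 + 5 + 3 + 1 + 1 + 1 + 1
7 + 5 + 1 + 1 + 1 + 1 + 1 + 1 + 1
7 + 3 + 3 + 3 + 3
7 + 3 + 3 + 3 + 1 + 1 + 1
7 + 3 + 3 + 1 + 1 + 1 + 1 + 1 + 1
7 + 3 + 1 + 1 + 1 + 1 + 1 + 1 + 1 + 1 + 1
7 + 1 + 1 + 1 + 1 + 1 + 1 + 1 + 1 + 1 + 1 + 1 + 1
…and 18 more, for 30 total.

30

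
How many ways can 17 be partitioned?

297

Direct enumeration gives 297 partitions.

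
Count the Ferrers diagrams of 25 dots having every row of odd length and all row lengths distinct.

12

They are:
25
21, 3, 1
19, 5, 1
17, 7, 1
17, 5, 3
15, 9, 1
15, 7, 3
13, 11, 1
13, 9, 3
13, 7, 5
11, 9, 5
9, 7, 5, 3, 1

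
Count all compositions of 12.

There are 11 gaps and each independently is a cut or not, giving 2^11 = 2048.

2048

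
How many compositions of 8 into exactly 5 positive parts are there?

Place 4 bars in the 7 internal gaps of a row of 8 dots: C(7,4) = 35.

35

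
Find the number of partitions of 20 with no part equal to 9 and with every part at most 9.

434

Direct enumeration gives 434 partitions.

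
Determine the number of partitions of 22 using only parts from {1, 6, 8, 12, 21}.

13

They are:
21+1
12+8+1+1
12+6+1+1+1+1
12+1+1+1+1+1+1+1+1+1+1
8+8+6
8+8+1+1+1+1+1+1
8+6+6+1+1
8+6+1+1+1+1+1+1+1+1
8+1+1+1+1+1+1+1+1+1+1+1+1+1+1
6+6+6+1+1+1+1
6+6+1+1+1+1+1+1+1+1+1+1
6+1+1+1+1+1+1+1+1+1+1+1+1+1+1+1+1
1+1+1+1+1+1+1+1+1+1+1+1+1+1+1+1+1+1+1+1+1+1
That's 13 in total.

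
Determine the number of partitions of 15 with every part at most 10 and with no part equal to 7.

142

Systematic enumeration (by largest part, then next-largest, …) yields 142.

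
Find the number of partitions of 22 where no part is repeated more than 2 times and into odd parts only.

23

They are:
1,21
3,19
5,17
1,1,3,17
7,15
1,1,5,15
1,3,3,15
9,13
1,1,7,13
1,3,5,13
11,11
1,1,9,11
1,3,7,11
1,5,5,11
3,3,5,11
1,3,9,9
1,5,7,9
3,3,7,9
3,5,5,9
1,1,3,3,5,9
3,5,7,7
1,1,3,3,7,7
1,1,3,5,5,7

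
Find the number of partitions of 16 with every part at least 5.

Enumerating:
16
11+5
10+6
9+7
8+8
6+5+5
Counting gives 6.

6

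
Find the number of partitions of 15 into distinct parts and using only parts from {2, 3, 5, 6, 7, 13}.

3

They are:
13, 2
7, 6, 2
7, 5, 3
Counting gives 3.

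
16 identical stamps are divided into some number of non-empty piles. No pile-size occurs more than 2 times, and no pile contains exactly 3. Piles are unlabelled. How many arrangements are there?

50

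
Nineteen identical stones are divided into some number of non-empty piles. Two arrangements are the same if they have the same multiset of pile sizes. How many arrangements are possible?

490

Counting exhaustively, 490 partitions satisfy the conditions.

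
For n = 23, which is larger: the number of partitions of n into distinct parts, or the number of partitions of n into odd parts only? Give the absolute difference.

0

Partitions of 23 into distinct parts: 104.
Partitions of 23 into odd parts only: 104.
|104 − 104| = 0.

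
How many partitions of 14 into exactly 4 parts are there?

Listing the qualifying partitions of 14:
11, 1, 1, 1
10, 2, 1, 1
9, 3, 1, 1
9, 2, 2, 1
8, 4, 1, 1
8, 3, 2, 1
8, 2, 2, 2
7, 5, 1, 1
7, 4, 2, 1
7, 3, 3, 1
7, 3, 2, 2
6, 6, 1, 1
6, 5, 2, 1
6, 4, 3, 1
6, 4, 2, 2
6, 3, 3, 2
5, 5, 3, 1
5, 5, 2, 2
5, 4, 4, 1
5, 4, 3, 2
5, 3, 3, 3
4, 4, 4, 2
4, 4, 3, 3

23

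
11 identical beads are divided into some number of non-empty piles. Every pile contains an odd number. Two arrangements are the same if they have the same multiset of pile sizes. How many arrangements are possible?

12

The partitions of 11 that satisfy the conditions:
11
9,1,1
7,3,1
7,1,1,1,1
5,5,1
5,3,3
5,3,1,1,1
5,1,1,1,1,1,1
3,3,3,1,1
3,3,1,1,1,1,1
3,1,1,1,1,1,1,1,1
1,1,1,1,1,1,1,1,1,1,1
That's 12 in total.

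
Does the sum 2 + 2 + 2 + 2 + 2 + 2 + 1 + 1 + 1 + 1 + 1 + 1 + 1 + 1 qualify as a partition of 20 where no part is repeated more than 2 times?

The parts sum to 20, and the condition 'no summand is used more than 2 times' is violated.

No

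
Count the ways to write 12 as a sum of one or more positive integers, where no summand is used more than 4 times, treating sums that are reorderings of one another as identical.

60

A partial list (first 12 by largest part):
12
11,1
10,2
10,1,1
9,3
9,2,1
9,1,1,1
8,4
8,3,1
8,2,2
8,2,1,1
8,1,1,1,1
…and 48 more, for 60 total.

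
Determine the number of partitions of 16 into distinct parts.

There are too many to list fully; the first 12 (by largest part) are:
16
15 + 1
14 + 2
13 + 3
13 + 2 + 1
12 + 4
12 + 3 + 1
11 + 5
11 + 4 + 1
11 + 3 + 2
10 + 6
10 + 5 + 1
…and 20 more, for 32 total.

32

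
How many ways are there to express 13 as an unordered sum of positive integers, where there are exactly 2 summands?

6

The partitions of 13 that satisfy the conditions:
1+12
2+11
3+10
4+9
5+8
6+7
Counting gives 6.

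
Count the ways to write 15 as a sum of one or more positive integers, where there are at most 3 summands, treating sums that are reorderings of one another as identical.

27

A partial list (first 12 by largest part):
15
1 + 14
2 + 13
1 + 1 + 13
3 + 12
1 + 2 + 12
4 + 11
1 + 3 + 11
2 + 2 + 11
5 + 10
1 + 4 + 10
2 + 3 + 10
…and 15 more, for 27 total.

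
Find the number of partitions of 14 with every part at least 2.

A partial list (first 12 by largest part):
14
2+12
3+11
4+10
2+2+10
5+9
2+3+9
6+8
2+4+8
3+3+8
2+2+2+8
7+7
…and 22 more, for 34 total.

34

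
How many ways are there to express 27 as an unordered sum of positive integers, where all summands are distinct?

Enumerating by decreasing first part gives 192 partitions in all.

192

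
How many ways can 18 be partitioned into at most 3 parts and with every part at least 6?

6

Listing the qualifying partitions of 18:
18
12+6
11+7
10+8
9+9
6+6+6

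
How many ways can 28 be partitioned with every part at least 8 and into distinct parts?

They are:
28
20+8
19+9
18+10
17+11
16+12
15+13
11+9+8

8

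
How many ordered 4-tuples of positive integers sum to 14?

Equivalently, choose which 3 of the 13 gaps become plus signs: C(13,3) = 286.

286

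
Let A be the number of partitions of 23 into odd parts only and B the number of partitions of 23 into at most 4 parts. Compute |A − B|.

46

Partitions of 23 into odd parts only: 104.
Partitions of 23 into at most 4 parts: 150.
|104 − 150| = 46.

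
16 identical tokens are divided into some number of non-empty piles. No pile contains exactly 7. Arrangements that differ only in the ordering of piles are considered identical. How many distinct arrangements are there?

201

Counting exhaustively, 201 partitions satisfy the conditions.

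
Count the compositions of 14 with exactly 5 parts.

A composition of 14 into 5 positive parts is chosen by placing 4 dividers among the 13 gaps between 14 units: C(13,4) = 715.

715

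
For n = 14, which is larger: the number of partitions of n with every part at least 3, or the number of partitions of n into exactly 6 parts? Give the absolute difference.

7

Partitions of 14 with every part at least 3: 13.
Partitions of 14 into exactly 6 parts: 20.
|13 − 20| = 7.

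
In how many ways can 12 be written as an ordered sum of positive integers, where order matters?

2048

There are 11 gaps and each independently is a cut or not, giving 2^11 = 2048.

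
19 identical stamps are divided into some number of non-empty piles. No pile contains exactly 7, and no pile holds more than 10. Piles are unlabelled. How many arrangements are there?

Enumerating by decreasing first part gives 348 partitions in all.

348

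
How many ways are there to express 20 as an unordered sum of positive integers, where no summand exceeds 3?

There are too many to list fully; the first 12 (by largest part) are:
2,3,3,3,3,3,3
1,1,3,3,3,3,3,3
1,2,2,3,3,3,3,3
1,1,1,2,3,3,3,3,3
1,1,1,1,1,3,3,3,3,3
2,2,2,2,3,3,3,3
1,1,2,2,2,3,3,3,3
1,1,1,1,2,2,3,3,3,3
1,1,1,1,1,1,2,3,3,3,3
1,1,1,1,1,1,1,1,3,3,3,3
1,2,2,2,2,2,3,3,3
1,1,1,2,2,2,2,3,3,3
…and 32 more, for 44 total.

44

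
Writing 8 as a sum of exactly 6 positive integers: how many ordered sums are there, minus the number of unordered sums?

Compositions: C(7,5) = 21.
Unordered (partitions into 6 parts): 2.
Difference: 21 − 2 = 19.

19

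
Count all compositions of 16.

32768

Each of the 15 gaps between 16 units is either a break or not: 2^15 = 32768.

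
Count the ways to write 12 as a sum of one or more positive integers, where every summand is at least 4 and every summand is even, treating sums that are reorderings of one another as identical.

4

Enumerating:
12
8+4
6+6
4+4+4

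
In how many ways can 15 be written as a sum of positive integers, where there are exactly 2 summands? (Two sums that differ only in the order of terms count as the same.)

7

They are:
14, 1
13, 2
12, 3
11, 4
10, 5
9, 6
8, 7
That's 7 in total.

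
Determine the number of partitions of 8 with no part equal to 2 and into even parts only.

2

They are:
8
4,4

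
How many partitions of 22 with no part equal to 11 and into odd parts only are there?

Systematic enumeration (by largest part, then next-largest, …) yields 77.

77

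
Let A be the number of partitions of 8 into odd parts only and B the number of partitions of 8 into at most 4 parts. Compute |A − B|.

Partitions of 8 into odd parts only: 6.
Partitions of 8 into at most 4 parts: 15.
|6 − 15| = 9.

9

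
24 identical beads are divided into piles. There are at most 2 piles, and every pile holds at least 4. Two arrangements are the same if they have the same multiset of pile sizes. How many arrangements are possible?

Enumerating:
24
20, 4
19, 5
18, 6
17, 7
16, 8
15, 9
14, 10
13, 11
12, 12

10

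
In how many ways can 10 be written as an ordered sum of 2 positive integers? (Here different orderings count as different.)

9

Equivalently, choose which 1 of the 9 gaps become plus signs: C(9,1) = 9.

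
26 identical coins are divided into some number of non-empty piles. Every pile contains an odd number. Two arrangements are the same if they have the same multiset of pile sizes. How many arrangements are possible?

165

Counting exhaustively, 165 partitions satisfy the conditions.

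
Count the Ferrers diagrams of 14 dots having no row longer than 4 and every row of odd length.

5

Listing the qualifying partitions of 14:
3+3+3+3+1+1
3+3+3+1+1+1+1+1
3+3+1+1+1+1+1+1+1+1
3+1+1+1+1+1+1+1+1+1+1+1
1+1+1+1+1+1+1+1+1+1+1+1+1+1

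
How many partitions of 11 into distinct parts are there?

12

The partitions of 11 that satisfy the conditions:
11
10, 1
9, 2
8, 3
8, 2, 1
7, 4
7, 3, 1
6, 5
6, 4, 1
6, 3, 2
5, 4, 2
5, 3, 2, 1
Counting gives 12.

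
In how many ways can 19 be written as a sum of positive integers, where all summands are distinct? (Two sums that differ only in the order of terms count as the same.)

A partial list (first 12 by largest part):
19
18, 1
17, 2
16, 3
16, 2, 1
15, 4
15, 3, 1
14, 5
14, 4, 1
14, 3, 2
13, 6
13, 5, 1
…and 42 more, for 54 total.

54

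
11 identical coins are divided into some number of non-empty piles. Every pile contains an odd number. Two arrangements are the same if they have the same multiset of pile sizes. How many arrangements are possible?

They are:
11
1,1,9
1,3,7
1,1,1,1,7
1,5,5
3,3,5
1,1,1,3,5
1,1,1,1,1,1,5
1,1,3,3,3
1,1,1,1,1,3,3
1,1,1,1,1,1,1,1,3
1,1,1,1,1,1,1,1,1,1,1
Counting gives 12.

12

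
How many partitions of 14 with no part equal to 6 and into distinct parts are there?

17

They are:
14
13 + 1
12 + 2
11 + 3
11 + 2 + 1
10 + 4
10 + 3 + 1
9 + 5
9 + 4 + 1
9 + 3 + 2
8 + 5 + 1
8 + 4 + 2
8 + 3 + 2 + 1
7 + 5 + 2
7 + 4 + 3
7 + 4 + 2 + 1
5 + 4 + 3 + 2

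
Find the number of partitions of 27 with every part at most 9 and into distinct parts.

Listing the qualifying partitions of 27:
3, 7, 8, 9
1, 2, 7, 8, 9
4, 6, 8, 9
1, 3, 6, 8, 9
1, 4, 5, 8, 9
2, 3, 5, 8, 9
1, 2, 3, 4, 8, 9
5, 6, 7, 9
1, 4, 6, 7, 9
2, 3, 6, 7, 9
2, 4, 5, 7, 9
1, 2, 3, 5, 7, 9
3, 4, 5, 6, 9
1, 2, 4, 5, 6, 9
1, 5, 6, 7, 8
2, 4, 6, 7, 8
1, 2, 3, 6, 7, 8
3, 4, 5, 7, 8
1, 2, 4, 5, 7, 8
1, 3, 4, 5, 6, 8
2, 3, 4, 5, 6, 7
That's 21 in total.

21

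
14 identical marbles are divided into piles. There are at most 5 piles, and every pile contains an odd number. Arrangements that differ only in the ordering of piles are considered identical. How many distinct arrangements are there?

Enumerating:
13, 1
11, 3
11, 1, 1, 1
9, 5
9, 3, 1, 1
7, 7
7, 5, 1, 1
7, 3, 3, 1
5, 5, 3, 1
5, 3, 3, 3
That's 10 in total.

10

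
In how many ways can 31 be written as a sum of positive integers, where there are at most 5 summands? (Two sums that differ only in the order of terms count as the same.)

A full systematic count gives 748.

748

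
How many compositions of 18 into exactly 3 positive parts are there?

136

A composition of 18 into 3 positive parts is chosen by placing 2 dividers among the 17 gaps between 18 units: C(17,2) = 136.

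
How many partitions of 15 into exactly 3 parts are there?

They are:
1+1+13
1+2+12
1+3+11
2+2+11
1+4+10
2+3+10
1+5+9
2+4+9
3+3+9
1+6+8
2+5+8
3+4+8
1+7+7
2+6+7
3+5+7
4+4+7
3+6+6
4+5+6
5+5+5
That's 19 in total.

19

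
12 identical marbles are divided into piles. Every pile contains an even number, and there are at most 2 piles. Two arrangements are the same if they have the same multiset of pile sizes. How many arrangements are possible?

Listing the qualifying partitions of 12:
12
10 + 2
8 + 4
6 + 6

4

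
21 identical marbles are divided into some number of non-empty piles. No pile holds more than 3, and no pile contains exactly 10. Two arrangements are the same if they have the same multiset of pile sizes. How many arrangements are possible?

48

A partial list (first 12 by largest part):
3 + 3 + 3 + 3 + 3 + 3 + 3
3 + 3 + 3 + 3 + 3 + 3 + 2 + 1
3 + 3 + 3 + 3 + 3 + 3 + 1 + 1 + 1
3 + 3 + 3 + 3 + 3 + 2 + 2 + 2
3 + 3 + 3 + 3 + 3 + 2 + 2 + 1 + 1
3 + 3 + 3 + 3 + 3 + 2 + 1 + 1 + 1 + 1
3 + 3 + 3 + 3 + 3 + 1 + 1 + 1 + 1 + 1 + 1
3 + 3 + 3 + 3 + 2 + 2 + 2 + 2 + 1
3 + 3 + 3 + 3 + 2 + 2 + 2 + 1 + 1 + 1
3 + 3 + 3 + 3 + 2 + 2 + 1 + 1 + 1 + 1 + 1
3 + 3 + 3 + 3 + 2 + 1 + 1 + 1 + 1 + 1 + 1 + 1
3 + 3 + 3 + 3 + 1 + 1 + 1 + 1 + 1 + 1 + 1 + 1 + 1
…and 36 more, for 48 total.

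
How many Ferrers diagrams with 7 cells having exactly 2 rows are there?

Listing the qualifying partitions of 7:
6 + 1
5 + 2
4 + 3
That's 3 in total.

3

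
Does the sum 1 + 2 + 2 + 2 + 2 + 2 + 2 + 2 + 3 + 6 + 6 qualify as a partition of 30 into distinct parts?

No

The parts sum to 30, and the condition 'all summands are distinct' is violated.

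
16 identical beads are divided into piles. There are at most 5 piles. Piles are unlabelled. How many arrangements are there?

101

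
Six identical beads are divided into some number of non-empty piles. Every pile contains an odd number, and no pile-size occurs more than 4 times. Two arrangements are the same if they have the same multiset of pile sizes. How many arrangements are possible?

3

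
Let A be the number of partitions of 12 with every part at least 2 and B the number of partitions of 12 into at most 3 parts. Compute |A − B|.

2

Partitions of 12 with every part at least 2: 21.
Partitions of 12 into at most 3 parts: 19.
|21 − 19| = 2.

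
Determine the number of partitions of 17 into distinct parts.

38

A partial list (first 12 by largest part):
17
16,1
15,2
14,3
14,2,1
13,4
13,3,1
12,5
12,4,1
12,3,2
11,6
11,5,1
…and 26 more, for 38 total.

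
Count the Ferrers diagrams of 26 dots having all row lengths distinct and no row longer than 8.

8

The partitions of 26 that satisfy the conditions:
5 + 6 + 7 + 8
1 + 4 + 6 + 7 + 8
2 + 3 + 6 + 7 + 8
2 + 4 + 5 + 7 + 8
1 + 2 + 3 + 5 + 7 + 8
3 + 4 + 5 + 6 + 8
1 + 2 + 4 + 5 + 6 + 8
1 + 3 + 4 + 5 + 6 + 7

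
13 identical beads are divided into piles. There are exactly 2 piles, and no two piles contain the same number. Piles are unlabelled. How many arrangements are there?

The partitions of 13 that satisfy the conditions:
12 + 1
11 + 2
10 + 3
9 + 4
8 + 5
7 + 6

6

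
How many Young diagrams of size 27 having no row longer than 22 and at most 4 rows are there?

214

Counting exhaustively, 214 partitions satisfy the conditions.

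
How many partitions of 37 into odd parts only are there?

760

Counting exhaustively, 760 partitions satisfy the conditions.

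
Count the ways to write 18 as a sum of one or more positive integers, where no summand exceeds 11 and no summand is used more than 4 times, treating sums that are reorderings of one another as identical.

234

A full systematic count gives 234.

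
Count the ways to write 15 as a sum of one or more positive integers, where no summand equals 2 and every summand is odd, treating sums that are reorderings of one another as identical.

A partial list (first 12 by largest part):
15
13, 1, 1
11, 3, 1
11, 1, 1, 1, 1
9, 5, 1
9, 3, 3
9, 3, 1, 1, 1
9, 1, 1, 1, 1, 1, 1
7, 7, 1
7, 5, 3
7, 5, 1, 1, 1
7, 3, 3, 1, 1
…and 15 more, for 27 total.

27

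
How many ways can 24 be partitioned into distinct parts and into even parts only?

15

Listing the qualifying partitions of 24:
24
22,2
20,4
18,6
18,4,2
16,8
16,6,2
14,10
14,8,2
14,6,4
12,10,2
12,8,4
12,6,4,2
10,8,6
10,8,4,2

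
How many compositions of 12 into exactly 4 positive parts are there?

165

A composition of 12 into 4 positive parts is chosen by placing 3 dividers among the 11 gaps between 12 units: C(11,3) = 165.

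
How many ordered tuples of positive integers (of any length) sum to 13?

4096

There are 12 gaps and each independently is a cut or not, giving 2^12 = 4096.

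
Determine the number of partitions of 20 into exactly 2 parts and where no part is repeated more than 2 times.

10

They are:
19,1
18,2
17,3
16,4
15,5
14,6
13,7
12,8
11,9
10,10
Counting gives 10.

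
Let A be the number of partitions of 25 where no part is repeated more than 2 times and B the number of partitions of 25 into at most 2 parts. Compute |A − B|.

500

Partitions of 25 where no part is repeated more than 2 times: 513.
Partitions of 25 into at most 2 parts: 13.
|513 − 13| = 500.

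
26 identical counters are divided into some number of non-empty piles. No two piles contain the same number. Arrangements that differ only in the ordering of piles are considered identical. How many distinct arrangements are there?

Direct enumeration gives 165 partitions.

165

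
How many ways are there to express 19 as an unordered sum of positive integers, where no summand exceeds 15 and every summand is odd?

There are too many to list fully; the first 12 (by largest part) are:
15,3,1
15,1,1,1,1
13,5,1
13,3,3
13,3,1,1,1
13,1,1,1,1,1,1
11,7,1
11,5,3
11,5,1,1,1
11,3,3,1,1
11,3,1,1,1,1,1
11,1,1,1,1,1,1,1,1
…and 40 more, for 52 total.

52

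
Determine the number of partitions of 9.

A partial list (first 12 by largest part):
9
8 + 1
7 + 2
7 + 1 + 1
6 + 3
6 + 2 + 1
6 + 1 + 1 + 1
5 + 4
5 + 3 + 1
5 + 2 + 2
5 + 2 + 1 + 1
5 + 1 + 1 + 1 + 1
…and 18 more, for 30 total.

30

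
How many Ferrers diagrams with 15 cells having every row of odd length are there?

There are too many to list fully; the first 12 (by largest part) are:
15
1+1+13
1+3+11
1+1+1+1+11
1+5+9
3+3+9
1+1+1+3+9
1+1+1+1+1+1+9
1+7+7
3+5+7
1+1+1+5+7
1+1+3+3+7
…and 15 more, for 27 total.

27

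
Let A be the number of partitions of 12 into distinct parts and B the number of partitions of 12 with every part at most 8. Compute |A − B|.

55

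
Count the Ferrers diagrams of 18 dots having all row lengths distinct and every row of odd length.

5

Listing the qualifying partitions of 18:
17 + 1
15 + 3
13 + 5
11 + 7
9 + 5 + 3 + 1
Counting gives 5.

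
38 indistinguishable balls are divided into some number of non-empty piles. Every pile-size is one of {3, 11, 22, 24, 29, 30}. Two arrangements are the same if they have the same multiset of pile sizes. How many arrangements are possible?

3

Enumerating:
3, 3, 3, 29
3, 11, 24
3, 3, 3, 3, 3, 3, 3, 3, 3, 11
Counting gives 3.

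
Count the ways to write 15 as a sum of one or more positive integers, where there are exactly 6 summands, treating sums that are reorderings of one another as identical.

There are too many to list fully; the first 12 (by largest part) are:
10, 1, 1, 1, 1, 1
9, 2, 1, 1, 1, 1
8, 3, 1, 1, 1, 1
8, 2, 2, 1, 1, 1
7, 4, 1, 1, 1, 1
7, 3, 2, 1, 1, 1
7, 2, 2, 2, 1, 1
6, 5, 1, 1, 1, 1
6, 4, 2, 1, 1, 1
6, 3, 3, 1, 1, 1
6, 3, 2, 2, 1, 1
6, 2, 2, 2, 2, 1
…and 14 more, for 26 total.

26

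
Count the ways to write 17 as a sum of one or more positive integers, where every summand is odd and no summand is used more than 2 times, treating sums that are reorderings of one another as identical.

12

The partitions of 17 that satisfy the conditions:
17
1+1+15
1+3+13
1+5+11
3+3+11
1+7+9
3+5+9
1+1+3+3+9
3+7+7
5+5+7
1+1+3+5+7
1+3+3+5+5
That's 12 in total.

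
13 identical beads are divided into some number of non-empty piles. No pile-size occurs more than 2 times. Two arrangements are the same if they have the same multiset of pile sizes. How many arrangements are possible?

There are too many to list fully; the first 12 (by largest part) are:
13
1 + 12
2 + 11
1 + 1 + 11
3 + 10
1 + 2 + 10
4 + 9
1 + 3 + 9
2 + 2 + 9
1 + 1 + 2 + 9
5 + 8
1 + 4 + 8
…and 32 more, for 44 total.

44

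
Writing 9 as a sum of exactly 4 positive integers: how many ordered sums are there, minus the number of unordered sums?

Compositions: C(8,3) = 56.
Unordered (partitions into 4 parts): 6.
Difference: 56 − 6 = 50.

50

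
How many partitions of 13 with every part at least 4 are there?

5

Listing the qualifying partitions of 13:
13
9+4
8+5
7+6
5+4+4
That's 5 in total.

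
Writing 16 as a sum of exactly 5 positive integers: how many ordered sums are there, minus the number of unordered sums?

Ordered (compositions into 5 parts): C(15,4) = 1365.
Unordered (partitions into 5 parts): 37.
Difference: 1365 − 37 = 1328.

1328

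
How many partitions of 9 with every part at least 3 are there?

Listing the qualifying partitions of 9:
9
6, 3
5, 4
3, 3, 3
Counting gives 4.

4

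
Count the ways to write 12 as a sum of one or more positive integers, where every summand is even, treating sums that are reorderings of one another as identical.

Listing the qualifying partitions of 12:
12
10+2
8+4
8+2+2
6+6
6+4+2
6+2+2+2
4+4+4
4+4+2+2
4+2+2+2+2
2+2+2+2+2+2
Counting gives 11.

11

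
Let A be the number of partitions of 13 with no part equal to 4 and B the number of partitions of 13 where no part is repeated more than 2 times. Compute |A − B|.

27

Partitions of 13 with no part equal to 4: 71.
Partitions of 13 where no part is repeated more than 2 times: 44.
|71 − 44| = 27.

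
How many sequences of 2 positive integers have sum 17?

16

Place 1 bars in the 16 internal gaps of a row of 17 dots: C(16,1) = 16.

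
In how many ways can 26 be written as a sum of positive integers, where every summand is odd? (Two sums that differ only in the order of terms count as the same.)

165

Systematic enumeration (by largest part, then next-largest, …) yields 165.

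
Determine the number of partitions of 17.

297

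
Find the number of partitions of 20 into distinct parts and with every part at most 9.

22

They are:
3 + 8 + 9
1 + 2 + 8 + 9
4 + 7 + 9
1 + 3 + 7 + 9
5 + 6 + 9
1 + 4 + 6 + 9
2 + 3 + 6 + 9
2 + 4 + 5 + 9
1 + 2 + 3 + 5 + 9
5 + 7 + 8
1 + 4 + 7 + 8
2 + 3 + 7 + 8
1 + 5 + 6 + 8
2 + 4 + 6 + 8
1 + 2 + 3 + 6 + 8
3 + 4 + 5 + 8
1 + 2 + 4 + 5 + 8
2 + 5 + 6 + 7
3 + 4 + 6 + 7
1 + 2 + 4 + 6 + 7
1 + 3 + 4 + 5 + 7
2 + 3 + 4 + 5 + 6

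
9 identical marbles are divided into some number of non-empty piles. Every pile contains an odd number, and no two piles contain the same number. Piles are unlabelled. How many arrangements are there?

2

They are:
9
5+3+1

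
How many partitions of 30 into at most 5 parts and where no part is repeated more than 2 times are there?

There are 599 such partitions.

599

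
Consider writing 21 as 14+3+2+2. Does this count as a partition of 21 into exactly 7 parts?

The parts sum to 21, and the condition 'there are exactly 7 summands' is violated.

No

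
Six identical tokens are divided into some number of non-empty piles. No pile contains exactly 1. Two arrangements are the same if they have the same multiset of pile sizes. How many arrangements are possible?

4

The partitions of 6 that satisfy the conditions:
6
4 + 2
3 + 3
2 + 2 + 2
Counting gives 4.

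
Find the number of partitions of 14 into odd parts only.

22

Enumerating:
13 + 1
11 + 3
11 + 1 + 1 + 1
9 + 5
9 + 3 + 1 + 1
9 + 1 + 1 + 1 + 1 + 1
7 + 7
7 + 5 + 1 + 1
7 + 3 + 3 + 1
7 + 3 + 1 + 1 + 1 + 1
7 + 1 + 1 + 1 + 1 + 1 + 1 + 1
5 + 5 + 3 + 1
5 + 5 + 1 + 1 + 1 + 1
5 + 3 + 3 + 3
5 + 3 + 3 + 1 + 1 + 1
5 + 3 + 1 + 1 + 1 + 1 + 1 + 1
5 + 1 + 1 + 1 + 1 + 1 + 1 + 1 + 1 + 1
3 + 3 + 3 + 3 + 1 + 1
3 + 3 + 3 + 1 + 1 + 1 + 1 + 1
3 + 3 + 1 + 1 + 1 + 1 + 1 + 1 + 1 + 1
3 + 1 + 1 + 1 + 1 + 1 + 1 + 1 + 1 + 1 + 1 + 1
1 + 1 + 1 + 1 + 1 + 1 + 1 + 1 + 1 + 1 + 1 + 1 + 1 + 1
Counting gives 22.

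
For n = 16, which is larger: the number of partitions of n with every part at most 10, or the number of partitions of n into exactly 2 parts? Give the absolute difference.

Partitions of 16 with every part at most 10: 212.
Partitions of 16 into exactly 2 parts: 8.
|212 − 8| = 204.

204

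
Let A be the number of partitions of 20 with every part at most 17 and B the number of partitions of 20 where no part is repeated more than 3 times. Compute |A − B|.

Partitions of 20 with every part at most 17: 623.
Partitions of 20 where no part is repeated more than 3 times: 320.
|623 − 320| = 303.

303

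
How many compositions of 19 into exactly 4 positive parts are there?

816

A composition of 19 into 4 positive parts is chosen by placing 3 dividers among the 18 gaps between 19 units: C(18,3) = 816.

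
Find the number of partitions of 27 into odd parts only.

Counting exhaustively, 192 partitions satisfy the conditions.

192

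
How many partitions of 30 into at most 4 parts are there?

Counting exhaustively, 297 partitions satisfy the conditions.

297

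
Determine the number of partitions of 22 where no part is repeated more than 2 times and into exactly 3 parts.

A partial list (first 12 by largest part):
20, 1, 1
19, 2, 1
18, 3, 1
18, 2, 2
17, 4, 1
17, 3, 2
16, 5, 1
16, 4, 2
16, 3, 3
15, 6, 1
15, 5, 2
15, 4, 3
…and 28 more, for 40 total.

40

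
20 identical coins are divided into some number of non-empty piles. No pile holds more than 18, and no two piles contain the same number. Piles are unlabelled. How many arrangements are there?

62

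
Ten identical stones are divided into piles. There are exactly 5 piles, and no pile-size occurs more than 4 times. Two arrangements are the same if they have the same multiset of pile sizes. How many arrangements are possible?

6

Listing the qualifying partitions of 10:
6+1+1+1+1
5+2+1+1+1
4+3+1+1+1
4+2+2+1+1
3+3+2+1+1
3+2+2+2+1
That's 6 in total.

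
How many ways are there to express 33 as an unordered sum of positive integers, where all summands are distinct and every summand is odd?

25

Enumerating:
33
1+3+29
1+5+27
1+7+25
3+5+25
1+9+23
3+7+23
1+11+21
3+9+21
5+7+21
1+13+19
3+11+19
5+9+19
1+15+17
3+13+17
5+11+17
7+9+17
1+3+5+7+17
5+13+15
7+11+15
1+3+5+9+15
9+11+13
1+3+5+11+13
1+3+7+9+13
1+5+7+9+11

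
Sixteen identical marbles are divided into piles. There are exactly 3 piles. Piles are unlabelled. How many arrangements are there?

21

They are:
14, 1, 1
13, 2, 1
12, 3, 1
12, 2, 2
11, 4, 1
11, 3, 2
10, 5, 1
10, 4, 2
10, 3, 3
9, 6, 1
9, 5, 2
9, 4, 3
8, 7, 1
8, 6, 2
8, 5, 3
8, 4, 4
7, 7, 2
7, 6, 3
7, 5, 4
6, 6, 4
6, 5, 5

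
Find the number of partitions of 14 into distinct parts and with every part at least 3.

7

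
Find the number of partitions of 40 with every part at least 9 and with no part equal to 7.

39

A partial list (first 12 by largest part):
40
31+9
30+10
29+11
28+12
27+13
26+14
25+15
24+16
23+17
22+18
22+9+9
…and 27 more, for 39 total.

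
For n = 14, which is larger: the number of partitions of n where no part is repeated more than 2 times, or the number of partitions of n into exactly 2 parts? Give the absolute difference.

Partitions of 14 where no part is repeated more than 2 times: 57.
Partitions of 14 into exactly 2 parts: 7.
|57 − 7| = 50.

50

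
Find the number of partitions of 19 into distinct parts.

54

A partial list (first 12 by largest part):
19
18,1
17,2
16,3
16,2,1
15,4
15,3,1
14,5
14,4,1
14,3,2
13,6
13,5,1
…and 42 more, for 54 total.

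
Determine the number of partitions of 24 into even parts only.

A full systematic count gives 77.

77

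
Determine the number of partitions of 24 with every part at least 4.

50

A partial list (first 12 by largest part):
24
20, 4
19, 5
18, 6
17, 7
16, 8
16, 4, 4
15, 9
15, 5, 4
14, 10
14, 6, 4
14, 5, 5
…and 38 more, for 50 total.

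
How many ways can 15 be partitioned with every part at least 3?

The partitions of 15 that satisfy the conditions:
15
12+3
11+4
10+5
9+6
9+3+3
8+7
8+4+3
7+5+3
7+4+4
6+6+3
6+5+4
6+3+3+3
5+5+5
5+4+3+3
4+4+4+3
3+3+3+3+3

17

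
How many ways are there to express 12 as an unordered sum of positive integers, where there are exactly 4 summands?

15

Enumerating:
9,1,1,1
8,2,1,1
7,3,1,1
7,2,2,1
6,4,1,1
6,3,2,1
6,2,2,2
5,5,1,1
5,4,2,1
5,3,3,1
5,3,2,2
4,4,3,1
4,4,2,2
4,3,3,2
3,3,3,3
That's 15 in total.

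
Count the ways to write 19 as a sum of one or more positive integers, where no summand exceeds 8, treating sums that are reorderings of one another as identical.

352

Systematic enumeration (by largest part, then next-largest, …) yields 352.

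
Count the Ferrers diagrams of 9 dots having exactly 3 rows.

The partitions of 9 that satisfy the conditions:
7 + 1 + 1
6 + 2 + 1
5 + 3 + 1
5 + 2 + 2
4 + 4 + 1
4 + 3 + 2
3 + 3 + 3
Counting gives 7.

7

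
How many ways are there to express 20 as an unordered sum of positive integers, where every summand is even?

42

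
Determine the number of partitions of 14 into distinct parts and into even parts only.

Listing the qualifying partitions of 14:
14
12, 2
10, 4
8, 6
8, 4, 2
Counting gives 5.

5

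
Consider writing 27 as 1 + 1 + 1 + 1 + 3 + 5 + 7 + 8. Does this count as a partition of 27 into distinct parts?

No

The parts sum to 27, and the condition 'all summands are distinct' is violated.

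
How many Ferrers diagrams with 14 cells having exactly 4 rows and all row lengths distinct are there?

5

Listing the qualifying partitions of 14:
8 + 3 + 2 + 1
7 + 4 + 2 + 1
6 + 5 + 2 + 1
6 + 4 + 3 + 1
5 + 4 + 3 + 2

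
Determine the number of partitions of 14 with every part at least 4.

7

The partitions of 14 that satisfy the conditions:
14
10,4
9,5
8,6
7,7
6,4,4
5,5,4
Counting gives 7.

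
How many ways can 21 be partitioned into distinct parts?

Systematic enumeration (by largest part, then next-largest, …) yields 76.

76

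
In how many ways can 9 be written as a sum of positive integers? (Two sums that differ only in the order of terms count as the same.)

There are too many to list fully; the first 12 (by largest part) are:
9
1,8
2,7
1,1,7
3,6
1,2,6
1,1,1,6
4,5
1,3,5
2,2,5
1,1,2,5
1,1,1,1,5
…and 18 more, for 30 total.

30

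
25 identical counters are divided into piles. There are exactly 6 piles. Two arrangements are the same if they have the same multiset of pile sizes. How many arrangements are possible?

235

A full systematic count gives 235.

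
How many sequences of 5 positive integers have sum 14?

715

Place 4 bars in the 13 internal gaps of a row of 14 dots: C(13,4) = 715.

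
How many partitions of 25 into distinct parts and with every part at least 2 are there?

Systematic enumeration (by largest part, then next-largest, …) yields 76.

76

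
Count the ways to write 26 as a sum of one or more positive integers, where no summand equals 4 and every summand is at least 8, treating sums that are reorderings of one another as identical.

9

Listing the qualifying partitions of 26:
26
18 + 8
17 + 9
16 + 10
15 + 11
14 + 12
13 + 13
10 + 8 + 8
9 + 9 + 8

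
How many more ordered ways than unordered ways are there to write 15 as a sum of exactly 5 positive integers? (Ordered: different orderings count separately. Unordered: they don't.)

971

Ordered (compositions into 5 parts): C(14,4) = 1001.
Unordered (partitions into 5 parts): 30.
Difference: 1001 − 30 = 971.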